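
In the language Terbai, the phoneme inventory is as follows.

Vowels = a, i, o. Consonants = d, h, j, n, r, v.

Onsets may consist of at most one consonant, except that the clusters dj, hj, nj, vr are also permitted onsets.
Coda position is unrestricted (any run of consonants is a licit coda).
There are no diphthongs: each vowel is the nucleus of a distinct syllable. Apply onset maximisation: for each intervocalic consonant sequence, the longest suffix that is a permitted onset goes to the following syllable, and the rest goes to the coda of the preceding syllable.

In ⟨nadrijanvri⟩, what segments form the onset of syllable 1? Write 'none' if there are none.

Nuclei (vowels): a, i, a, i → 4 syllables.
/a…i/ gap (V1→V2): /dr/ splits as /d/ + /r/ (/r/ is the longest suffix that is a licit onset).
/i…a/ gap (V2→V3): just /j/ — single C goes to the following onset.
/a…i/ gap (V3→V4): /nvr/; trying suffixes from longest down, /vr/ is the first permitted one, so coda /n/ | onset /vr/.
Syllabification: nad.ri.jan.vri.
Syllable 1 is /nad/: onset /n/, nucleus /a/, coda /d/.

n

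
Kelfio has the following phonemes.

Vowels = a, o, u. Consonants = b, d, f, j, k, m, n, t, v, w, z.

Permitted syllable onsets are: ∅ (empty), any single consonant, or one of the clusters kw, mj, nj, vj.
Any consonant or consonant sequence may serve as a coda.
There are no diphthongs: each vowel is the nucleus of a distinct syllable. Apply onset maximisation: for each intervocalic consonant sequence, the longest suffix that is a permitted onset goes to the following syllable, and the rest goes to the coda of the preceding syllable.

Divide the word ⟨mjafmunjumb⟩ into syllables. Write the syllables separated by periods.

mjaf.mu.njumb

Vowels present: a, u, u; each is a nucleus, giving 3 syllables.
V1 /a/ – V2 /u/: /fm/ — longest licit onset from the right is /m/, leaving /f/ as coda.
V2 /u/ – V3 /u/: /nj/ is a licit onset in full, so it all attaches to the next syllable.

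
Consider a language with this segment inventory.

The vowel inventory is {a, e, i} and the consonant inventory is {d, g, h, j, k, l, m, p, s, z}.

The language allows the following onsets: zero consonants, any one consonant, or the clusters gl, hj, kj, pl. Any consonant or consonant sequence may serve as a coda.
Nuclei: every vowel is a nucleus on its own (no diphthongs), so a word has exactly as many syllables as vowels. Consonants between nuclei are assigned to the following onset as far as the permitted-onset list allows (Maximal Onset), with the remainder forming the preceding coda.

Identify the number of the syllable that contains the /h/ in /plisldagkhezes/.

Vowels present: i, a, e, e; each is a nucleus, giving 4 syllables.
/i…a/ gap (V1→V2): cluster /sld/ — the longest permitted-onset suffix is /d/; onset = /d/, preceding coda = /sl/.
/a…e/ gap (V2→V3): /gkh/ splits as /gk/ + /h/ (/h/ is the longest suffix that is a licit onset).
/e…e/ gap (V3→V4): /z/ is a single consonant, so it becomes the next onset.
Result: plisl.dagk.he.zes.
The /h/ is in the onset of syllable 3 (/he/).

3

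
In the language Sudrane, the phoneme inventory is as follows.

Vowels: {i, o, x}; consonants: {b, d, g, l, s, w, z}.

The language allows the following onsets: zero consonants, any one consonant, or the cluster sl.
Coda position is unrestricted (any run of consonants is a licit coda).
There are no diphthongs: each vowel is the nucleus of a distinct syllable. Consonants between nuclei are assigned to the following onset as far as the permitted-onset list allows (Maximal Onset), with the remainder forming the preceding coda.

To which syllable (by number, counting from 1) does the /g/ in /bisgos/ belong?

Nuclei (vowels): i, o → 2 syllables.
/i…o/ gap (V1→V2): cluster /sg/ — the longest permitted-onset suffix is /g/; onset = /g/, preceding coda = /s/.
So the parse is bis.gos.
The /g/ is in the onset of syllable 2 (/gos/).

2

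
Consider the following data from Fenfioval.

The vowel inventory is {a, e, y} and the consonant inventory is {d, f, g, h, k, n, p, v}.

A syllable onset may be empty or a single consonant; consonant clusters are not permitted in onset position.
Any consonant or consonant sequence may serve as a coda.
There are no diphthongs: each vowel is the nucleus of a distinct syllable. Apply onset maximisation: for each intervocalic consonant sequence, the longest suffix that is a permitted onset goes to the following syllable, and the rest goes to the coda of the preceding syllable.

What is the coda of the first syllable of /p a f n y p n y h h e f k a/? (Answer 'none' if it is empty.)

The vowels are a, y, y, e, a — 5 nuclei, so 5 syllables.
Between /a/ (V1) and /y/ (V2): /fn/ — longest licit onset from the right is /n/, leaving /f/ as coda.
Between /y/ (V2) and /y/ (V3): /pn/; trying suffixes from longest down, /n/ is the first permitted one, so coda /p/ | onset /n/.
Between /y/ (V3) and /e/ (V4): /hh/; trying suffixes from longest down, /h/ is the first permitted one, so coda /h/ | onset /h/.
Between /e/ (V4) and /a/ (V5): /fk/ splits as /f/ + /k/ (/k/ is the longest suffix that is a licit onset).
So the parse is paf.nyp.nyh.hef.ka.
Syllable 1 is /paf/: onset /p/, nucleus /a/, coda /f/.

f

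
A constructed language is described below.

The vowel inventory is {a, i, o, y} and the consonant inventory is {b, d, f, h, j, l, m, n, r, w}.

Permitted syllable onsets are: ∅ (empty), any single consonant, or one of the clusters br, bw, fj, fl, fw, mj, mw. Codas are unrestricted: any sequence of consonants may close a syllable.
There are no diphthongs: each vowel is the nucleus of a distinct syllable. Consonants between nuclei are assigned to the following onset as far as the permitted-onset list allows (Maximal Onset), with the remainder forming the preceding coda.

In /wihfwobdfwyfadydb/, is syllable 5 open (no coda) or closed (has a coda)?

closed

Vowels present: i, o, y, a, y; each is a nucleus, giving 5 syllables.
/i…o/ gap (V1→V2): /hfw/; trying suffixes from longest down, /fw/ is the first permitted one, so coda /h/ | onset /fw/.
/o…y/ gap (V2→V3): cluster /bdfw/ — the longest permitted-onset suffix is /fw/; onset = /fw/, preceding coda = /bd/.
/y…a/ gap (V3→V4): /f/ is a single consonant, so it becomes the next onset.
/a…y/ gap (V4→V5): /d/ → onset of the next syllable (single consonants are always licit onsets).
Syllabification: wih.fwobd.fwy.fa.dydb.
Syllable 5 is /dydb/ with coda /db/, so it is closed.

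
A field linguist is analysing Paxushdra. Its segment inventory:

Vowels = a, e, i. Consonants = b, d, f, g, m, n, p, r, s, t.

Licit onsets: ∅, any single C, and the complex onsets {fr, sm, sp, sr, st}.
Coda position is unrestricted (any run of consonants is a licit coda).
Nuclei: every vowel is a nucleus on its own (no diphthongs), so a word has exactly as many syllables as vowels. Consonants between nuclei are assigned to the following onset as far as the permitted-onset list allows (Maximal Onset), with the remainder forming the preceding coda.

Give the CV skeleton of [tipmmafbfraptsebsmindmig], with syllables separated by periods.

The vowels are i, a, a, e, i, i — 6 nuclei, so 6 syllables.
σ1/σ2 boundary: /pmm/ — longest licit onset from the right is /m/, leaving /pm/ as coda.
σ2/σ3 boundary: /fbfr/ — longest licit onset from the right is /fr/, leaving /fb/ as coda.
σ3/σ4 boundary: cluster /pts/ — the longest permitted-onset suffix is /s/; onset = /s/, preceding coda = /pt/.
σ4/σ5 boundary: /bsm/; trying suffixes from longest down, /sm/ is the first permitted one, so coda /b/ | onset /sm/.
σ5/σ6 boundary: cluster /ndm/ — the longest permitted-onset suffix is /m/; onset = /m/, preceding coda = /nd/.
Putting it together: tipm.mafb.frapt.seb.smind.mig.
Mapping each syllable to C/V: /tipm/ → CVCC, /mafb/ → CVCC, /frapt/ → CCVCC, /seb/ → CVC, /smind/ → CCVCC, /mig/ → CVC.

CVCC.CVCC.CCVCC.CVC.CCVCC.CVC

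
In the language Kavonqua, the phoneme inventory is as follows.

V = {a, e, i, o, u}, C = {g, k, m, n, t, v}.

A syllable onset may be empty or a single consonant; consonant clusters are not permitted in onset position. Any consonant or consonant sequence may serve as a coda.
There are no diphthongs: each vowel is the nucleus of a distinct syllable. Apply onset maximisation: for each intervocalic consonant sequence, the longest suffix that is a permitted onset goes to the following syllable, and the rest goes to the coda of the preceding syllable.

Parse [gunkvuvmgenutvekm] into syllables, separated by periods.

gunk.vuvm.ge.nut.vekm

Nuclei (vowels): u, u, e, u, e → 5 syllables.
/u…u/ gap (V1→V2): cluster /nkv/ — the longest permitted-onset suffix is /v/; onset = /v/, preceding coda = /nk/.
/u…e/ gap (V2→V3): cluster /vmg/ — the longest permitted-onset suffix is /g/; onset = /g/, preceding coda = /vm/.
/e…u/ gap (V3→V4): /n/ is a single consonant, so it becomes the next onset.
/u…e/ gap (V4→V5): /tv/ splits as /t/ + /v/ (/v/ is the longest suffix that is a licit onset).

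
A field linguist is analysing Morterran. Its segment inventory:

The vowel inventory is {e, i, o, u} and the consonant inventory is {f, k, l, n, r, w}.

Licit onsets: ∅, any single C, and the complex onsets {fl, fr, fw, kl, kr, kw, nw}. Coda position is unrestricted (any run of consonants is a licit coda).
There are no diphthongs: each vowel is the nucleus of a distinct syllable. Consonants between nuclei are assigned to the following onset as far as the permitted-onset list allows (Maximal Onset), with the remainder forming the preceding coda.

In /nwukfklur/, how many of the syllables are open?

0

Vowels present: u, u; each is a nucleus, giving 2 syllables.
/u…u/ gap (V1→V2): /kfkl/ splits as /kf/ + /kl/ (/kl/ is the longest suffix that is a licit onset).
So the parse is nwukf.klur.
Classifying each syllable: /nwukf/ (closed), /klur/ (closed).
Open syllables: 0.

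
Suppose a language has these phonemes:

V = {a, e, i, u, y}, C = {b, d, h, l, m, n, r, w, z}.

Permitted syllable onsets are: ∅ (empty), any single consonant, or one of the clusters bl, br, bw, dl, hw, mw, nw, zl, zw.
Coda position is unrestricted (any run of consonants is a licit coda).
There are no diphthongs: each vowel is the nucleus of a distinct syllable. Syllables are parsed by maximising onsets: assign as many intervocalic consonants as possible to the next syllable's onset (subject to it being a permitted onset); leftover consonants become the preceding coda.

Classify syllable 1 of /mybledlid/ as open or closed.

The vowels are y, e, i — 3 nuclei, so 3 syllables.
/y…e/ gap (V1→V2): cluster /bl/ — /bl/ is itself a permitted onset, so the whole cluster goes right; preceding coda = ∅.
/e…i/ gap (V2→V3): /dl/ is a licit onset in full, so it all attaches to the next syllable.
So the parse is my.ble.dlid.
Syllable 1 is /my/; it ends in its nucleus with no coda, so it is open.

open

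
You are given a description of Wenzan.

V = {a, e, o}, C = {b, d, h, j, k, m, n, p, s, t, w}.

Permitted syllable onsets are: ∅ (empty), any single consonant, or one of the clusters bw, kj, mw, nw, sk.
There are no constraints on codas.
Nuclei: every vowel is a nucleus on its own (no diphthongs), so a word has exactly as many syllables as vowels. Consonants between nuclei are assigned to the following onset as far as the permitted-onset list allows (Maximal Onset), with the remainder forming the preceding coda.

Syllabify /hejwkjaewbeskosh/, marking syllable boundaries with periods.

Vowels present: e, a, e, e, o; each is a nucleus, giving 5 syllables.
/e…a/ gap (V1→V2): cluster /jwkj/ — the longest permitted-onset suffix is /kj/; onset = /kj/, preceding coda = /jw/.
/a…e/ gap (V2→V3): hiatus — the boundary sits between the two vowels.
/e…e/ gap (V3→V4): /wb/ — longest licit onset from the right is /b/, leaving /w/ as coda.
/e…o/ gap (V4→V5): cluster /sk/ — /sk/ is itself a permitted onset, so the whole cluster goes right; preceding coda = ∅.

hejw.kja.ew.be.skosh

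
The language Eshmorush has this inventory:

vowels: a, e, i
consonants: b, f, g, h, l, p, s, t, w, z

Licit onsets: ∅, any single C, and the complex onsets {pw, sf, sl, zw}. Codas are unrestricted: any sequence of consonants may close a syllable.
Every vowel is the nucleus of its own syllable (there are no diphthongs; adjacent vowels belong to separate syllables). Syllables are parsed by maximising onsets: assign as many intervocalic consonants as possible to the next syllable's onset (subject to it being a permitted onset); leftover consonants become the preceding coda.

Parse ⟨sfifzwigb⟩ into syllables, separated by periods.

sfif.zwigb

Vowels present: i, i; each is a nucleus, giving 2 syllables.
σ1/σ2 boundary: cluster /fzw/ — the longest permitted-onset suffix is /zw/; onset = /zw/, preceding coda = /f/.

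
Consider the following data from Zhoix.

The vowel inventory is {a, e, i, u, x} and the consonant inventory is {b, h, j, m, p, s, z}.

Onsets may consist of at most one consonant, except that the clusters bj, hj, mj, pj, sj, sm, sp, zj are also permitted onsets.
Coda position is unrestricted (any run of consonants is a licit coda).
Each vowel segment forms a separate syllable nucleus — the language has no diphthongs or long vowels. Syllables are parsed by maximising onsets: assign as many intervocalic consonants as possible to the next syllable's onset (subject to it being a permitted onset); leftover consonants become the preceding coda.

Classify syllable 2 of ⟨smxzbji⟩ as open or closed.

open

Nuclei (vowels): x, i → 2 syllables.
/x…i/ gap (V1→V2): cluster /zbj/ — the longest permitted-onset suffix is /bj/; onset = /bj/, preceding coda = /z/.
Syllabification: smxz.bji.
Syllable 2 is /bji/; it ends in its nucleus with no coda, so it is open.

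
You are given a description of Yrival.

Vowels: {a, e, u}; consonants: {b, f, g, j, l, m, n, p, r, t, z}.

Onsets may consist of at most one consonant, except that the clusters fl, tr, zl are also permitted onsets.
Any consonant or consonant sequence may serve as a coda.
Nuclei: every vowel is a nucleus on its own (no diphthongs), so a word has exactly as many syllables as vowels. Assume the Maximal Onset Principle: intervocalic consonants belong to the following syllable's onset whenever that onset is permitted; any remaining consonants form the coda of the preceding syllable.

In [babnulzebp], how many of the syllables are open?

The vowels are a, u, e — 3 nuclei, so 3 syllables.
/a…u/ gap (V1→V2): /bn/ splits as /b/ + /n/ (/n/ is the longest suffix that is a licit onset).
/u…e/ gap (V2→V3): /lz/ — longest licit onset from the right is /z/, leaving /l/ as coda.
Result: bab.nul.zebp.
Classifying each syllable: /bab/ (closed), /nul/ (closed), /zebp/ (closed).
Open syllables: 0.

0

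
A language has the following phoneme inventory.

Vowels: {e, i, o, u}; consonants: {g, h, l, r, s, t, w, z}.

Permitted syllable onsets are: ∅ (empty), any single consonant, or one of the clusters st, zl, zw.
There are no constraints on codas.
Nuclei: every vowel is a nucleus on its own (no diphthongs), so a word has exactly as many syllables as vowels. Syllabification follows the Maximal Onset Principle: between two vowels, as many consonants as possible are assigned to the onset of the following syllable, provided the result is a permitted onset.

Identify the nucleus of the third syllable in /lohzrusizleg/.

i

Vowels present: o, u, i, e; each is a nucleus, giving 4 syllables.
The third nucleus (vowel 3 from the left) is /i/.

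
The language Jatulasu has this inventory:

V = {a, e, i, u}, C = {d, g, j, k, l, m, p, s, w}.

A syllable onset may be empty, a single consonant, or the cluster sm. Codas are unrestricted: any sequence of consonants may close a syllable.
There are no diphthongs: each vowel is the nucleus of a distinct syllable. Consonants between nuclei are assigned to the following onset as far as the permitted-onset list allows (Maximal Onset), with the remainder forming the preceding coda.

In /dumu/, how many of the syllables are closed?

Nuclei (vowels): u, u → 2 syllables.
/u…u/ gap (V1→V2): just /m/ — single C goes to the following onset.
So the parse is du.mu.
Classifying each syllable: /du/ (open), /mu/ (open).
Closed syllables: 0.

0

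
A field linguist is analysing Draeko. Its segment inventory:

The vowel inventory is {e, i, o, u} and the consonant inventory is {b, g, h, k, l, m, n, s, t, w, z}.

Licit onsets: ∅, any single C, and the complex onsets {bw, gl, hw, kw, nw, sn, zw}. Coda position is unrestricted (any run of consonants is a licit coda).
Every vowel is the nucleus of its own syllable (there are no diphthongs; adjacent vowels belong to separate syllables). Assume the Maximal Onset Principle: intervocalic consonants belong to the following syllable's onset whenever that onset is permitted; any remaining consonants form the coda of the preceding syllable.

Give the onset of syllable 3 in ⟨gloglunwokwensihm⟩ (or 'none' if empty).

The vowels are o, u, o, e, i — 5 nuclei, so 5 syllables.
V1 /o/ – V2 /u/: /gl/ is a licit onset in full, so it all attaches to the next syllable.
V2 /u/ – V3 /o/: /nw/ is a licit onset in full, so it all attaches to the next syllable.
V3 /o/ – V4 /e/: /kw/ — entire cluster is a permitted onset → onset /kw/, coda ∅.
V4 /e/ – V5 /i/: /ns/; trying suffixes from longest down, /s/ is the first permitted one, so coda /n/ | onset /s/.
Syllabification: glo.glu.nwo.kwen.sihm.
Syllable 3 is /nwo/: onset /nw/, nucleus /o/, coda ∅.

nw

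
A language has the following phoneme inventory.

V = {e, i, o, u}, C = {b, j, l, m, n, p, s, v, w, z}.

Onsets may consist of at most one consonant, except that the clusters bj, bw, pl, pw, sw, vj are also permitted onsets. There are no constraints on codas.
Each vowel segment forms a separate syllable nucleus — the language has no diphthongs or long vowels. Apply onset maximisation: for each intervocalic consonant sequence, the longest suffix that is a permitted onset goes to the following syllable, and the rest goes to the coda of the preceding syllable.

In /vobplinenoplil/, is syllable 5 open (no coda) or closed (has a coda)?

closed

Vowels present: o, i, e, o, i; each is a nucleus, giving 5 syllables.
Between /o/ (V1) and /i/ (V2): /bpl/ — longest licit onset from the right is /pl/, leaving /b/ as coda.
Between /i/ (V2) and /e/ (V3): /n/ is a single consonant, so it becomes the next onset.
Between /e/ (V3) and /o/ (V4): /n/ → onset of the next syllable (single consonants are always licit onsets).
Between /o/ (V4) and /i/ (V5): /pl/ — entire cluster is a permitted onset → onset /pl/, coda ∅.
Result: vob.pli.ne.no.plil.
Syllable 5 is /plil/ with coda /l/, so it is closed.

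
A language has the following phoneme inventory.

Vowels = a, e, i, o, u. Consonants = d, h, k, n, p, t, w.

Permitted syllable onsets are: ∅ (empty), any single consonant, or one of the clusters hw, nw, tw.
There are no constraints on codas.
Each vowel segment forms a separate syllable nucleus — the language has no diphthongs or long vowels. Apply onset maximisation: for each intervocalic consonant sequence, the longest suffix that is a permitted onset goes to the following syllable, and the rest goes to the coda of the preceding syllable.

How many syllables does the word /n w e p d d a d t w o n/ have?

The vowels are e, a, o — 3 nuclei, so 3 syllables.

3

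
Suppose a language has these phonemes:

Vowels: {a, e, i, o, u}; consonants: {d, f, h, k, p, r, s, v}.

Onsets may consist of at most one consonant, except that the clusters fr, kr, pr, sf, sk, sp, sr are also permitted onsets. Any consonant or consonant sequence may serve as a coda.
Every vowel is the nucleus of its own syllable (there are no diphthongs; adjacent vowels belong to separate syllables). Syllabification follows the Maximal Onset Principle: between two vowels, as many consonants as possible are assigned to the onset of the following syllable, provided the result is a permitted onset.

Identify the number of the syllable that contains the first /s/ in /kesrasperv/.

2

Nuclei (vowels): e, a, e → 3 syllables.
/e…a/ gap (V1→V2): /sr/ is a licit onset in full, so it all attaches to the next syllable.
/a…e/ gap (V2→V3): /sp/ is a licit onset in full, so it all attaches to the next syllable.
Syllabification: ke.sra.sperv.
The first /s/ is in the onset of syllable 2 (/sra/).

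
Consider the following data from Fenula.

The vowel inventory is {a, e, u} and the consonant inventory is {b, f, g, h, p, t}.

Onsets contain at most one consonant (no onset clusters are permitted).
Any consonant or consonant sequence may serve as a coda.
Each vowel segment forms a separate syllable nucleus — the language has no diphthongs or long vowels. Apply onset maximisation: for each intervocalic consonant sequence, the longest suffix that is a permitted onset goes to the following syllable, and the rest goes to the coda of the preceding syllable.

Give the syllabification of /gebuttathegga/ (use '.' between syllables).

ge.but.tat.heg.ga

The vowels are e, u, a, e, a — 5 nuclei, so 5 syllables.
σ1/σ2 boundary: /b/ → onset of the next syllable (single consonants are always licit onsets).
σ2/σ3 boundary: /tt/ — longest licit onset from the right is /t/, leaving /t/ as coda.
σ3/σ4 boundary: cluster /th/ — the longest permitted-onset suffix is /h/; onset = /h/, preceding coda = /t/.
σ4/σ5 boundary: cluster /gg/ — the longest permitted-onset suffix is /g/; onset = /g/, preceding coda = /g/.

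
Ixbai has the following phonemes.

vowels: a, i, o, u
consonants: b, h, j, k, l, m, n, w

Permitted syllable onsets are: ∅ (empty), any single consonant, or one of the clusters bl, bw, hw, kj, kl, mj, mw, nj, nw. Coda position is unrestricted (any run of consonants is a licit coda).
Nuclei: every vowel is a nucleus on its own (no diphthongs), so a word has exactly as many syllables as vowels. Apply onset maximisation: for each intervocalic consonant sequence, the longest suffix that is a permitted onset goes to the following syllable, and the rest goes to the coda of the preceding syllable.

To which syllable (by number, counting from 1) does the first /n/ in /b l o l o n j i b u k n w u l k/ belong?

Vowels present: o, o, i, u, u; each is a nucleus, giving 5 syllables.
V1 /o/ – V2 /o/: /l/ → onset of the next syllable (single consonants are always licit onsets).
V2 /o/ – V3 /i/: cluster /nj/ — /nj/ is itself a permitted onset, so the whole cluster goes right; preceding coda = ∅.
V3 /i/ – V4 /u/: just /b/ — single C goes to the following onset.
V4 /u/ – V5 /u/: /knw/; trying suffixes from longest down, /nw/ is the first permitted one, so coda /k/ | onset /nw/.
Syllabification: blo.lo.nji.buk.nwulk.
The first /n/ is in the onset of syllable 3 (/nji/).

3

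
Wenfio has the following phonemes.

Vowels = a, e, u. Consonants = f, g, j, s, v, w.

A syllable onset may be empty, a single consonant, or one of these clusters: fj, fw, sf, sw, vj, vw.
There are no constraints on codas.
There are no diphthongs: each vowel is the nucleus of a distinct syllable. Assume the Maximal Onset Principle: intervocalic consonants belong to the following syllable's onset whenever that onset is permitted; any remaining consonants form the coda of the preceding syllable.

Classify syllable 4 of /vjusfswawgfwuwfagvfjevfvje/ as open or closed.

Vowels present: u, a, u, a, e, e; each is a nucleus, giving 6 syllables.
V1 /u/ – V2 /a/: /sfsw/; trying suffixes from longest down, /sw/ is the first permitted one, so coda /sf/ | onset /sw/.
V2 /a/ – V3 /u/: /wgfw/ splits as /wg/ + /fw/ (/fw/ is the longest suffix that is a licit onset).
V3 /u/ – V4 /a/: cluster /wf/ — the longest permitted-onset suffix is /f/; onset = /f/, preceding coda = /w/.
V4 /a/ – V5 /e/: /gvfj/ splits as /gv/ + /fj/ (/fj/ is the longest suffix that is a licit onset).
V5 /e/ – V6 /e/: /vfvj/ splits as /vf/ + /vj/ (/vj/ is the longest suffix that is a licit onset).
Syllabification: vjusf.swawg.fwuw.fagv.fjevf.vje.
Syllable 4 is /fagv/ with coda /gv/, so it is closed.

closed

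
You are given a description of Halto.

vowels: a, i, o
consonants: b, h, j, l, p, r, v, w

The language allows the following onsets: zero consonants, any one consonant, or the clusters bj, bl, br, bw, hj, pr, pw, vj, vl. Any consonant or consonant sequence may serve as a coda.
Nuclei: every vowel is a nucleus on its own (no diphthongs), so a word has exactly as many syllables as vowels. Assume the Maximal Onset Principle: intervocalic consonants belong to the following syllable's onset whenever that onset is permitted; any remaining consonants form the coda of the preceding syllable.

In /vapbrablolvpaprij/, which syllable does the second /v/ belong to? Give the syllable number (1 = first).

3

Nuclei (vowels): a, a, o, a, i → 5 syllables.
Between /a/ (V1) and /a/ (V2): /pbr/ splits as /p/ + /br/ (/br/ is the longest suffix that is a licit onset).
Between /a/ (V2) and /o/ (V3): cluster /bl/ — /bl/ is itself a permitted onset, so the whole cluster goes right; preceding coda = ∅.
Between /o/ (V3) and /a/ (V4): /lvp/; trying suffixes from longest down, /p/ is the first permitted one, so coda /lv/ | onset /p/.
Between /a/ (V4) and /i/ (V5): cluster /pr/ — /pr/ is itself a permitted onset, so the whole cluster goes right; preceding coda = ∅.
Result: vap.bra.blolv.pa.prij.
The second /v/ is in the coda of syllable 3 (/blolv/).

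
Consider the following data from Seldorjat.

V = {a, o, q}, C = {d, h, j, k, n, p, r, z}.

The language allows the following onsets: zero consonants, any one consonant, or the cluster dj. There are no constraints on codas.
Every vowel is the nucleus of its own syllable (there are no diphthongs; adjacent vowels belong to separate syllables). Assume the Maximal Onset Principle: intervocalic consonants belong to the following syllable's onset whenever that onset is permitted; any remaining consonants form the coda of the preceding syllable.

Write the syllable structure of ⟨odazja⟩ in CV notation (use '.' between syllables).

V.CVC.CV

Nuclei (vowels): o, a, a → 3 syllables.
Between /o/ (V1) and /a/ (V2): just /d/ — single C goes to the following onset.
Between /a/ (V2) and /a/ (V3): cluster /zj/ — the longest permitted-onset suffix is /j/; onset = /j/, preceding coda = /z/.
Syllabification: o.daz.ja.
Mapping each syllable to C/V: /o/ → V, /daz/ → CVC, /ja/ → CV.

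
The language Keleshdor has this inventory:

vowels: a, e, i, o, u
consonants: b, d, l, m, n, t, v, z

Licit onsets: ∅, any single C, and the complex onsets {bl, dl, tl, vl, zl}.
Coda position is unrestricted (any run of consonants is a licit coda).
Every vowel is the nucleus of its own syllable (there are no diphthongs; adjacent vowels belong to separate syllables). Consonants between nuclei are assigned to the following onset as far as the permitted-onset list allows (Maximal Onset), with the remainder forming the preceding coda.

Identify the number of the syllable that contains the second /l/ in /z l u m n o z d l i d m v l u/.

Nuclei (vowels): u, o, i, u → 4 syllables.
σ1/σ2 boundary: /mn/ splits as /m/ + /n/ (/n/ is the longest suffix that is a licit onset).
σ2/σ3 boundary: /zdl/ — longest licit onset from the right is /dl/, leaving /z/ as coda.
σ3/σ4 boundary: /dmvl/; trying suffixes from longest down, /vl/ is the first permitted one, so coda /dm/ | onset /vl/.
Syllabification: zlum.noz.dlidm.vlu.
The second /l/ is in the onset of syllable 3 (/dlidm/).

3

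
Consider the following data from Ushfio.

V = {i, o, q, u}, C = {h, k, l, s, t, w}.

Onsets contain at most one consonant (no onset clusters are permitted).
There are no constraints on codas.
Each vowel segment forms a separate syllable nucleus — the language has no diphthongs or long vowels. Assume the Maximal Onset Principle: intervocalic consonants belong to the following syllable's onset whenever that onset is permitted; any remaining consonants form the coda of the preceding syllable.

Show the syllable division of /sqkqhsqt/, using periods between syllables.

sq.kqh.sqt

Nuclei (vowels): q, q, q → 3 syllables.
Between /q/ (V1) and /q/ (V2): /k/ is a single consonant, so it becomes the next onset.
Between /q/ (V2) and /q/ (V3): /hs/ — longest licit onset from the right is /s/, leaving /h/ as coda.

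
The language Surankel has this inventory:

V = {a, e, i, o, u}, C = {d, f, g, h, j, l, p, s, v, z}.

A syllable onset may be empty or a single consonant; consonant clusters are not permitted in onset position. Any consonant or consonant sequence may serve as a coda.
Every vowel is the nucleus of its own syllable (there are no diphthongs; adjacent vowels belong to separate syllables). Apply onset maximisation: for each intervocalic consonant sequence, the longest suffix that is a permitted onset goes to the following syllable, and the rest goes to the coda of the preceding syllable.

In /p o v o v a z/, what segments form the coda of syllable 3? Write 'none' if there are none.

z

Nuclei (vowels): o, o, a → 3 syllables.
σ1/σ2 boundary: /v/ → onset of the next syllable (single consonants are always licit onsets).
σ2/σ3 boundary: /v/ is a single consonant, so it becomes the next onset.
Putting it together: po.vo.vaz.
Syllable 3 is /vaz/: onset /v/, nucleus /a/, coda /z/.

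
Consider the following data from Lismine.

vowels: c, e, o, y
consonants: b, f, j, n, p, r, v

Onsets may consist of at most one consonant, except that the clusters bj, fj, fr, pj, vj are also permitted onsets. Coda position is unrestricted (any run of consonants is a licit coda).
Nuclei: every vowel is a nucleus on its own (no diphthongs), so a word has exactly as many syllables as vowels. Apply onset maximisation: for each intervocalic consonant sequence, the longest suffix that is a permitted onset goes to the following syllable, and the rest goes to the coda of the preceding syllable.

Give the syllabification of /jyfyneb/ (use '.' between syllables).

Vowels present: y, y, e; each is a nucleus, giving 3 syllables.
V1 /y/ – V2 /y/: /f/ → onset of the next syllable (single consonants are always licit onsets).
V2 /y/ – V3 /e/: just /n/ — single C goes to the following onset.

jy.fy.neb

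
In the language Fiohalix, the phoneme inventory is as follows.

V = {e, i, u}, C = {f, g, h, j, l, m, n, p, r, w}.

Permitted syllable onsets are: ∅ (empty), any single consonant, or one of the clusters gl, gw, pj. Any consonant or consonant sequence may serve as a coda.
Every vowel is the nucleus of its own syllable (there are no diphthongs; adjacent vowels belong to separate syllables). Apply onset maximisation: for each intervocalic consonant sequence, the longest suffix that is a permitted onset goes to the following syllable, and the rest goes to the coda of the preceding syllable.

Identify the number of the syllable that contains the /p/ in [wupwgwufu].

The vowels are u, u, u — 3 nuclei, so 3 syllables.
V1 /u/ – V2 /u/: /pwgw/ — longest licit onset from the right is /gw/, leaving /pw/ as coda.
V2 /u/ – V3 /u/: /f/ is a single consonant, so it becomes the next onset.
Syllabification: wupw.gwu.fu.
The /p/ is in the coda of syllable 1 (/wupw/).

1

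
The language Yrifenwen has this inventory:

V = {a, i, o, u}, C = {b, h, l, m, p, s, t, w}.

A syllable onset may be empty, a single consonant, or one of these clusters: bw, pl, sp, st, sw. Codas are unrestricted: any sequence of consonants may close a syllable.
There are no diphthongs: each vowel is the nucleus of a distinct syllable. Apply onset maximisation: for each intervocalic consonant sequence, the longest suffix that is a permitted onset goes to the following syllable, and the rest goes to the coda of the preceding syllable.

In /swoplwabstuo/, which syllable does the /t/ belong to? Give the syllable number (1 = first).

Vowels present: o, a, u, o; each is a nucleus, giving 4 syllables.
σ1/σ2 boundary: cluster /plw/ — the longest permitted-onset suffix is /w/; onset = /w/, preceding coda = /pl/.
σ2/σ3 boundary: /bst/ — longest licit onset from the right is /st/, leaving /b/ as coda.
σ3/σ4 boundary: hiatus — the boundary sits between the two vowels.
Syllabification: swopl.wab.stu.o.
The /t/ is in the onset of syllable 3 (/stu/).

3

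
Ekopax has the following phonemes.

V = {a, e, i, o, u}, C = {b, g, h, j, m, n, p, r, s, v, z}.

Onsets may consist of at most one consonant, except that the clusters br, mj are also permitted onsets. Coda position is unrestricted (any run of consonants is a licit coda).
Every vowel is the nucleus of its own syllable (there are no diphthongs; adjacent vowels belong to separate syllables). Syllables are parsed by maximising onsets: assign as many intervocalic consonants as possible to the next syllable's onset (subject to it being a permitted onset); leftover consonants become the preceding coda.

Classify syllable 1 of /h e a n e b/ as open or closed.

open

Vowels present: e, a, e; each is a nucleus, giving 3 syllables.
/e…a/ gap (V1→V2): nothing intervenes; syllable break is V.V.
/a…e/ gap (V2→V3): /n/ is a single consonant, so it becomes the next onset.
Putting it together: he.a.neb.
Syllable 1 is /he/; it ends in its nucleus with no coda, so it is open.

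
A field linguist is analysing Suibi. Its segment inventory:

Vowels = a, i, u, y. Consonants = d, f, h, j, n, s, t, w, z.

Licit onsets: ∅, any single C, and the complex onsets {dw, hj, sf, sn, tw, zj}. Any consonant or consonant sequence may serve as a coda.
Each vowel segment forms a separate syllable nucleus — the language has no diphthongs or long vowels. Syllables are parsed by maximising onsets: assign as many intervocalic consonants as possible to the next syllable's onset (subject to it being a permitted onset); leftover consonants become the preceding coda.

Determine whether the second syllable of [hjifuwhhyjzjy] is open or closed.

closed

The vowels are i, u, y, y — 4 nuclei, so 4 syllables.
Between /i/ (V1) and /u/ (V2): /f/ → onset of the next syllable (single consonants are always licit onsets).
Between /u/ (V2) and /y/ (V3): /whh/; trying suffixes from longest down, /h/ is the first permitted one, so coda /wh/ | onset /h/.
Between /y/ (V3) and /y/ (V4): /jzj/ splits as /j/ + /zj/ (/zj/ is the longest suffix that is a licit onset).
Result: hji.fuwh.hyj.zjy.
Syllable 2 is /fuwh/ with coda /wh/, so it is closed.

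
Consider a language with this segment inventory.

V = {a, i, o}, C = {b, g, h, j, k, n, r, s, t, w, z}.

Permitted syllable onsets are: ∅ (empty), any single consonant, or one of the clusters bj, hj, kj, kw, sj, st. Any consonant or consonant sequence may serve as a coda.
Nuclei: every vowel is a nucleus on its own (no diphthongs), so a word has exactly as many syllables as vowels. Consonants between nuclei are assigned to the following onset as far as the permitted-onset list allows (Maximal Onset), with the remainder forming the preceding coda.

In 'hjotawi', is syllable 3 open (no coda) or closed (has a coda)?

open

Nuclei (vowels): o, a, i → 3 syllables.
/o…a/ gap (V1→V2): /t/ is a single consonant, so it becomes the next onset.
/a…i/ gap (V2→V3): /w/ → onset of the next syllable (single consonants are always licit onsets).
Putting it together: hjo.ta.wi.
Syllable 3 is /wi/; it ends in its nucleus with no coda, so it is open.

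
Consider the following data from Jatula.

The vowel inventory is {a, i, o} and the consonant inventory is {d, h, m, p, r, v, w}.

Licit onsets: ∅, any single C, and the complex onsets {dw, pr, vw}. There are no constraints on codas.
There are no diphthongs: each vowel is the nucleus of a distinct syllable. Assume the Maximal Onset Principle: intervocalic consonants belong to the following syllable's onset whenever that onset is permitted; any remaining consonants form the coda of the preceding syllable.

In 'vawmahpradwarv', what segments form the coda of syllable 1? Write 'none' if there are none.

The vowels are a, a, a, a — 4 nuclei, so 4 syllables.
/a…a/ gap (V1→V2): /wm/; trying suffixes from longest down, /m/ is the first permitted one, so coda /w/ | onset /m/.
/a…a/ gap (V2→V3): /hpr/; trying suffixes from longest down, /pr/ is the first permitted one, so coda /h/ | onset /pr/.
/a…a/ gap (V3→V4): /dw/ — entire cluster is a permitted onset → onset /dw/, coda ∅.
Syllabification: vaw.mah.pra.dwarv.
Syllable 1 is /vaw/: onset /v/, nucleus /a/, coda /w/.

w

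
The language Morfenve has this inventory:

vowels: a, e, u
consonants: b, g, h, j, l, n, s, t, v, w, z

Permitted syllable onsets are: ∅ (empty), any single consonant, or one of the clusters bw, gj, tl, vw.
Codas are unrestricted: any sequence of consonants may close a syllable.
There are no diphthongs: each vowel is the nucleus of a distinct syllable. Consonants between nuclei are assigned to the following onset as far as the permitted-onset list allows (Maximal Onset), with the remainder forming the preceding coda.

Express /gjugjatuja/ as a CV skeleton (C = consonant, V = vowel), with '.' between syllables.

Vowels present: u, a, u, a; each is a nucleus, giving 4 syllables.
V1 /u/ – V2 /a/: /gj/ — entire cluster is a permitted onset → onset /gj/, coda ∅.
V2 /a/ – V3 /u/: /t/ is a single consonant, so it becomes the next onset.
V3 /u/ – V4 /a/: /j/ → onset of the next syllable (single consonants are always licit onsets).
Syllabification: gju.gja.tu.ja.
Mapping each syllable to C/V: /gju/ → CCV, /gja/ → CCV, /tu/ → CV, /ja/ → CV.

CCV.CCV.CV.CV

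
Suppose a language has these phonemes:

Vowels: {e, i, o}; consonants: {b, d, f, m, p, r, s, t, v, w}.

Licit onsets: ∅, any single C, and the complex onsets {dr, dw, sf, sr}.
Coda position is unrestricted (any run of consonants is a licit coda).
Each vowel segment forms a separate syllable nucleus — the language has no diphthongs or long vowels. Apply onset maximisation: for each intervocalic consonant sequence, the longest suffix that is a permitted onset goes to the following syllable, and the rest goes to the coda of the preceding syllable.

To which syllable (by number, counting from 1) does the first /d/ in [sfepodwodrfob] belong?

Nuclei (vowels): e, o, o, o → 4 syllables.
V1 /e/ – V2 /o/: just /p/ — single C goes to the following onset.
V2 /o/ – V3 /o/: cluster /dw/ — /dw/ is itself a permitted onset, so the whole cluster goes right; preceding coda = ∅.
V3 /o/ – V4 /o/: cluster /drf/ — the longest permitted-onset suffix is /f/; onset = /f/, preceding coda = /dr/.
So the parse is sfe.po.dwodr.fob.
The first /d/ is in the onset of syllable 3 (/dwodr/).

3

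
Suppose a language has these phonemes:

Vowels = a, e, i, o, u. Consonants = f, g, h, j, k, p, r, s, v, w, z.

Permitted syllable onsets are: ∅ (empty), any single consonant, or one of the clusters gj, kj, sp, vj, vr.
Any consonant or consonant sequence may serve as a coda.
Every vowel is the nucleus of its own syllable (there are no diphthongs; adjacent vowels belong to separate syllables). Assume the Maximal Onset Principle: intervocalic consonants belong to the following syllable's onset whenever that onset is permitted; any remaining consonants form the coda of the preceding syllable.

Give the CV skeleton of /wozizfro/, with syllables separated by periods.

The vowels are o, i, o — 3 nuclei, so 3 syllables.
Between /o/ (V1) and /i/ (V2): /z/ → onset of the next syllable (single consonants are always licit onsets).
Between /i/ (V2) and /o/ (V3): /zfr/ splits as /zf/ + /r/ (/r/ is the longest suffix that is a licit onset).
Syllabification: wo.zizf.ro.
Mapping each syllable to C/V: /wo/ → CV, /zizf/ → CVCC, /ro/ → CV.

CV.CVCC.CV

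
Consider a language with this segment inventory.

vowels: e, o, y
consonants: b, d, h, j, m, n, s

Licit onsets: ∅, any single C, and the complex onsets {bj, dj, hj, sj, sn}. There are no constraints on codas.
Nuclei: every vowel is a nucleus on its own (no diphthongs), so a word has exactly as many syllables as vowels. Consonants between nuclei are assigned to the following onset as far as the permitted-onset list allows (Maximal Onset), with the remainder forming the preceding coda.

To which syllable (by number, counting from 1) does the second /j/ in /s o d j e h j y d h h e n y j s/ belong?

3

The vowels are o, e, y, e, y — 5 nuclei, so 5 syllables.
V1 /o/ – V2 /e/: cluster /dj/ — /dj/ is itself a permitted onset, so the whole cluster goes right; preceding coda = ∅.
V2 /e/ – V3 /y/: /hj/ is a licit onset in full, so it all attaches to the next syllable.
V3 /y/ – V4 /e/: cluster /dhh/ — the longest permitted-onset suffix is /h/; onset = /h/, preceding coda = /dh/.
V4 /e/ – V5 /y/: /n/ → onset of the next syllable (single consonants are always licit onsets).
Putting it together: so.dje.hjydh.he.nyjs.
The second /j/ is in the onset of syllable 3 (/hjydh/).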